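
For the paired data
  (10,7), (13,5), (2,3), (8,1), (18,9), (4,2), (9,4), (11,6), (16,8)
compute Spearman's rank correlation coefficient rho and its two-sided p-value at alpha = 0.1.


Step 1: Rank x and y separately (midranks; no ties here).
rank(x): 10->5, 13->7, 2->1, 8->3, 18->9, 4->2, 9->4, 11->6, 16->8
rank(y): 7->7, 5->5, 3->3, 1->1, 9->9, 2->2, 4->4, 6->6, 8->8
Step 2: d_i = R_x(i) - R_y(i); compute d_i^2.
  (5-7)^2=4, (7-5)^2=4, (1-3)^2=4, (3-1)^2=4, (9-9)^2=0, (2-2)^2=0, (4-4)^2=0, (6-6)^2=0, (8-8)^2=0
sum(d^2) = 16.
Step 3: rho = 1 - 6*16 / (9*(9^2 - 1)) = 1 - 96/720 = 0.866667.
Step 4: Under H0, t = rho * sqrt((n-2)/(1-rho^2)) = 4.5962 ~ t(7).
Step 5: Two-sided p-value from the t-distribution with 7 df = 0.002495.
Step 6: alpha = 0.1. reject H0.

rho = 0.8667, p = 0.002495, reject H0 at alpha = 0.1.


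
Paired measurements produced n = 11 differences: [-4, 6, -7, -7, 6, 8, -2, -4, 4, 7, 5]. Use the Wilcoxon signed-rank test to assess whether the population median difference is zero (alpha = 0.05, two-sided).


Step 1: Drop any zero differences (none here) and take |d_i|.
|d| = [4, 6, 7, 7, 6, 8, 2, 4, 4, 7, 5]
Step 2: Midrank |d_i| (ties get averaged ranks).
ranks: |4|->3, |6|->6.5, |7|->9, |7|->9, |6|->6.5, |8|->11, |2|->1, |4|->3, |4|->3, |7|->9, |5|->5
Step 3: Attach original signs; sum ranks with positive sign and with negative sign.
W+ = 6.5 + 6.5 + 11 + 3 + 9 + 5 = 41
W- = 3 + 9 + 9 + 1 + 3 = 25
(Check: W+ + W- = 66 should equal n(n+1)/2 = 66.)
Step 4: Test statistic W = min(W+, W-) = 25.
Step 5: Ties in |d|, so use the tie-corrected normal approximation.
        E[W] = n(n+1)/4 = 11*12/4 = 33.
        Tie groups: |d|=4 (t=3), |d|=6 (t=2), |d|=7 (t=3); sum(t^3 - t) = 54.
        Var[W] = n(n+1)(2n+1)/24 - sum(t^3-t)/48 = 3036/24 - 54/48 = 125.375.
        z = (W - E[W]) / sqrt(Var[W]) = (25 - 33) / 11.1971 = -0.7145.
        Two-sided p = 2*Phi(z) = 0.474936.
Step 6: alpha = 0.05. fail to reject H0.

W+ = 41, W- = 25, W = min = 25, p = 0.474936, fail to reject H0.


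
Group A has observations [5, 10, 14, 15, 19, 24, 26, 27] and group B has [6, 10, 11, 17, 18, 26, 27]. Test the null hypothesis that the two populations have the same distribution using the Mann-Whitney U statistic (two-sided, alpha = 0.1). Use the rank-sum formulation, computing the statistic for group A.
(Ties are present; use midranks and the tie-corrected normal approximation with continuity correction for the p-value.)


Step 1: Combine and sort all 15 observations; assign midranks.
sorted (value, group): (5,X), (6,Y), (10,X), (10,Y), (11,Y), (14,X), (15,X), (17,Y), (18,Y), (19,X), (24,X), (26,X), (26,Y), (27,X), (27,Y)
ranks: 5->1, 6->2, 10->3.5, 10->3.5, 11->5, 14->6, 15->7, 17->8, 18->9, 19->10, 24->11, 26->12.5, 26->12.5, 27->14.5, 27->14.5
Step 2: Rank sum for X: R1 = 1 + 3.5 + 6 + 7 + 10 + 11 + 12.5 + 14.5 = 65.5.
Step 3: U_X = R1 - n1(n1+1)/2 = 65.5 - 8*9/2 = 65.5 - 36 = 29.5.
       U_Y = n1*n2 - U_X = 56 - 29.5 = 26.5.
Step 4: Ties are present, so use the tie-corrected normal approximation (with continuity correction) for the p-value.
Step 5: p-value = 0.907622; compare to alpha = 0.1. fail to reject H0.

U_X = 29.5, p = 0.907622, fail to reject H0 at alpha = 0.1.


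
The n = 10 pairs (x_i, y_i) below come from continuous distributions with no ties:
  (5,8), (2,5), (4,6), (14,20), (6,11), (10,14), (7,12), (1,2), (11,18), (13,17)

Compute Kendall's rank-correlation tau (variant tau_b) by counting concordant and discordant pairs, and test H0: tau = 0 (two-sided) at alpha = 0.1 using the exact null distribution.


Step 1: Enumerate the 45 unordered pairs (i,j) with i<j and classify each by sign(x_j-x_i) * sign(y_j-y_i).
  (1,2):dx=-3,dy=-3->C; (1,3):dx=-1,dy=-2->C; (1,4):dx=+9,dy=+12->C; (1,5):dx=+1,dy=+3->C
  (1,6):dx=+5,dy=+6->C; (1,7):dx=+2,dy=+4->C; (1,8):dx=-4,dy=-6->C; (1,9):dx=+6,dy=+10->C
  (1,10):dx=+8,dy=+9->C; (2,3):dx=+2,dy=+1->C; (2,4):dx=+12,dy=+15->C; (2,5):dx=+4,dy=+6->C
  (2,6):dx=+8,dy=+9->C; (2,7):dx=+5,dy=+7->C; (2,8):dx=-1,dy=-3->C; (2,9):dx=+9,dy=+13->C
  (2,10):dx=+11,dy=+12->C; (3,4):dx=+10,dy=+14->C; (3,5):dx=+2,dy=+5->C; (3,6):dx=+6,dy=+8->C
  (3,7):dx=+3,dy=+6->C; (3,8):dx=-3,dy=-4->C; (3,9):dx=+7,dy=+12->C; (3,10):dx=+9,dy=+11->C
  (4,5):dx=-8,dy=-9->C; (4,6):dx=-4,dy=-6->C; (4,7):dx=-7,dy=-8->C; (4,8):dx=-13,dy=-18->C
  (4,9):dx=-3,dy=-2->C; (4,10):dx=-1,dy=-3->C; (5,6):dx=+4,dy=+3->C; (5,7):dx=+1,dy=+1->C
  (5,8):dx=-5,dy=-9->C; (5,9):dx=+5,dy=+7->C; (5,10):dx=+7,dy=+6->C; (6,7):dx=-3,dy=-2->C
  (6,8):dx=-9,dy=-12->C; (6,9):dx=+1,dy=+4->C; (6,10):dx=+3,dy=+3->C; (7,8):dx=-6,dy=-10->C
  (7,9):dx=+4,dy=+6->C; (7,10):dx=+6,dy=+5->C; (8,9):dx=+10,dy=+16->C; (8,10):dx=+12,dy=+15->C
  (9,10):dx=+2,dy=-1->D
Step 2: C = 44, D = 1, total pairs = 45.
Step 3: tau = (C - D)/(n(n-1)/2) = (44 - 1)/45 = 0.955556.
Step 4: Exact two-sided p-value (enumerate n! = 3628800 permutations of y under H0): p = 0.000006.
Step 5: alpha = 0.1. reject H0.

tau_b = 0.9556 (C=44, D=1), p = 0.000006, reject H0.


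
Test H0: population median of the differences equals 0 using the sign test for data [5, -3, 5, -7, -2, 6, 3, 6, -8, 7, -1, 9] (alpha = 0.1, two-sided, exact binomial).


Step 1: Discard zero differences. Original n = 12; n_eff = number of nonzero differences = 12.
Nonzero differences (with sign): +5, -3, +5, -7, -2, +6, +3, +6, -8, +7, -1, +9
Step 2: Count signs: positive = 7, negative = 5.
Step 3: Under H0: P(positive) = 0.5, so the number of positives S ~ Bin(12, 0.5).
Step 4: Two-sided exact p-value = sum of Bin(12,0.5) probabilities at or below the observed probability = 0.774414.
Step 5: alpha = 0.1. fail to reject H0.

n_eff = 12, pos = 7, neg = 5, p = 0.774414, fail to reject H0.


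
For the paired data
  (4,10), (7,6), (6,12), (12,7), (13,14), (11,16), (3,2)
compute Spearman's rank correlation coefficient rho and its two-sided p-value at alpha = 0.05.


Step 1: Rank x and y separately (midranks; no ties here).
rank(x): 4->2, 7->4, 6->3, 12->6, 13->7, 11->5, 3->1
rank(y): 10->4, 6->2, 12->5, 7->3, 14->6, 16->7, 2->1
Step 2: d_i = R_x(i) - R_y(i); compute d_i^2.
  (2-4)^2=4, (4-2)^2=4, (3-5)^2=4, (6-3)^2=9, (7-6)^2=1, (5-7)^2=4, (1-1)^2=0
sum(d^2) = 26.
Step 3: rho = 1 - 6*26 / (7*(7^2 - 1)) = 1 - 156/336 = 0.535714.
Step 4: Under H0, t = rho * sqrt((n-2)/(1-rho^2)) = 1.4186 ~ t(5).
Step 5: Two-sided p-value from the t-distribution with 5 df = 0.215217.
Step 6: alpha = 0.05. fail to reject H0.

rho = 0.5357, p = 0.215217, fail to reject H0 at alpha = 0.05.


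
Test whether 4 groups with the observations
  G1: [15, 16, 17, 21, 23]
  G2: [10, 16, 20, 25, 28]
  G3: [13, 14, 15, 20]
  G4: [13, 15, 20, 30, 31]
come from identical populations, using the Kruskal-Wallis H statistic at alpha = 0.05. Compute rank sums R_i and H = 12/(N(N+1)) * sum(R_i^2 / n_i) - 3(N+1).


Step 1: Combine all N = 19 observations and assign midranks.
sorted (value, group, rank): (10,G2,1), (13,G3,2.5), (13,G4,2.5), (14,G3,4), (15,G1,6), (15,G3,6), (15,G4,6), (16,G1,8.5), (16,G2,8.5), (17,G1,10), (20,G2,12), (20,G3,12), (20,G4,12), (21,G1,14), (23,G1,15), (25,G2,16), (28,G2,17), (30,G4,18), (31,G4,19)
Step 2: Sum ranks within each group.
R_1 = 53.5 (n_1 = 5)
R_2 = 54.5 (n_2 = 5)
R_3 = 24.5 (n_3 = 4)
R_4 = 57.5 (n_4 = 5)
Step 3: H = 12/(N(N+1)) * sum(R_i^2/n_i) - 3(N+1)
     = 12/(19*20) * (53.5^2/5 + 54.5^2/5 + 24.5^2/4 + 57.5^2/5) - 3*20
     = 0.031579 * 1977.81 - 60
     = 2.457237.
Step 4: Ties present; correction factor C = 1 - 60/(19^3 - 19) = 0.991228. Corrected H = 2.457237 / 0.991228 = 2.478982.
Step 5: Under H0, H ~ chi^2(3); p-value = 0.479101.
Step 6: alpha = 0.05. fail to reject H0.

H = 2.4790, df = 3, p = 0.479101, fail to reject H0.


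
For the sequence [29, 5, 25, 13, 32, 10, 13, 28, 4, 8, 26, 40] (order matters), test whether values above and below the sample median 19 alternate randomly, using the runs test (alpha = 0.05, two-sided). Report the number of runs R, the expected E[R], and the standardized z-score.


Step 1: Compute median = 19; label A = above, B = below.
Labels in order: ABABABBABBAA  (n_A = 6, n_B = 6)
Step 2: Count runs R = 9.
Step 3: Under H0 (random ordering), E[R] = 2*n_A*n_B/(n_A+n_B) + 1 = 2*6*6/12 + 1 = 7.0000.
        Var[R] = 2*n_A*n_B*(2*n_A*n_B - n_A - n_B) / ((n_A+n_B)^2 * (n_A+n_B-1)) = 4320/1584 = 2.7273.
        SD[R] = 1.6514.
Step 4: Continuity-corrected z = (R - 0.5 - E[R]) / SD[R] = (9 - 0.5 - 7.0000) / 1.6514 = 0.9083.
Step 5: Two-sided p-value via normal approximation = 2*(1 - Phi(|z|)) = 0.363722.
Step 6: alpha = 0.05. fail to reject H0.

R = 9, z = 0.9083, p = 0.363722, fail to reject H0.


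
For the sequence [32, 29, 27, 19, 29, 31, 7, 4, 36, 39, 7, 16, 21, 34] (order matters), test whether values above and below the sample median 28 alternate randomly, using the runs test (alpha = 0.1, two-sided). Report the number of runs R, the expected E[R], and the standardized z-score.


Step 1: Compute median = 28; label A = above, B = below.
Labels in order: AABBAABBAABBBA  (n_A = 7, n_B = 7)
Step 2: Count runs R = 7.
Step 3: Under H0 (random ordering), E[R] = 2*n_A*n_B/(n_A+n_B) + 1 = 2*7*7/14 + 1 = 8.0000.
        Var[R] = 2*n_A*n_B*(2*n_A*n_B - n_A - n_B) / ((n_A+n_B)^2 * (n_A+n_B-1)) = 8232/2548 = 3.2308.
        SD[R] = 1.7974.
Step 4: Continuity-corrected z = (R + 0.5 - E[R]) / SD[R] = (7 + 0.5 - 8.0000) / 1.7974 = -0.2782.
Step 5: Two-sided p-value via normal approximation = 2*(1 - Phi(|z|)) = 0.780879.
Step 6: alpha = 0.1. fail to reject H0.

R = 7, z = -0.2782, p = 0.780879, fail to reject H0.


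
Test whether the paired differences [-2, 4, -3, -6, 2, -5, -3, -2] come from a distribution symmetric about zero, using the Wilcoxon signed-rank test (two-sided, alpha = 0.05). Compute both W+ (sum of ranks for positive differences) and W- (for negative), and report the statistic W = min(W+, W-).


Step 1: Drop any zero differences (none here) and take |d_i|.
|d| = [2, 4, 3, 6, 2, 5, 3, 2]
Step 2: Midrank |d_i| (ties get averaged ranks).
ranks: |2|->2, |4|->6, |3|->4.5, |6|->8, |2|->2, |5|->7, |3|->4.5, |2|->2
Step 3: Attach original signs; sum ranks with positive sign and with negative sign.
W+ = 6 + 2 = 8
W- = 2 + 4.5 + 8 + 7 + 4.5 + 2 = 28
(Check: W+ + W- = 36 should equal n(n+1)/2 = 36.)
Step 4: Test statistic W = min(W+, W-) = 8.
Step 5: Ties in |d|, so use the tie-corrected normal approximation.
        E[W] = n(n+1)/4 = 8*9/4 = 18.
        Tie groups: |d|=2 (t=3), |d|=3 (t=2); sum(t^3 - t) = 30.
        Var[W] = n(n+1)(2n+1)/24 - sum(t^3-t)/48 = 1224/24 - 30/48 = 50.375.
        z = (W - E[W]) / sqrt(Var[W]) = (8 - 18) / 7.0975 = -1.4089.
        Two-sided p = 2*Phi(z) = 0.158853.
Step 6: alpha = 0.05. fail to reject H0.

W+ = 8, W- = 28, W = min = 8, p = 0.158853, fail to reject H0.


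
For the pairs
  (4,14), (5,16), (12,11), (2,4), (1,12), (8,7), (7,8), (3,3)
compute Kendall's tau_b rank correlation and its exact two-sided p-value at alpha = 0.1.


Step 1: Enumerate the 28 unordered pairs (i,j) with i<j and classify each by sign(x_j-x_i) * sign(y_j-y_i).
  (1,2):dx=+1,dy=+2->C; (1,3):dx=+8,dy=-3->D; (1,4):dx=-2,dy=-10->C; (1,5):dx=-3,dy=-2->C
  (1,6):dx=+4,dy=-7->D; (1,7):dx=+3,dy=-6->D; (1,8):dx=-1,dy=-11->C; (2,3):dx=+7,dy=-5->D
  (2,4):dx=-3,dy=-12->C; (2,5):dx=-4,dy=-4->C; (2,6):dx=+3,dy=-9->D; (2,7):dx=+2,dy=-8->D
  (2,8):dx=-2,dy=-13->C; (3,4):dx=-10,dy=-7->C; (3,5):dx=-11,dy=+1->D; (3,6):dx=-4,dy=-4->C
  (3,7):dx=-5,dy=-3->C; (3,8):dx=-9,dy=-8->C; (4,5):dx=-1,dy=+8->D; (4,6):dx=+6,dy=+3->C
  (4,7):dx=+5,dy=+4->C; (4,8):dx=+1,dy=-1->D; (5,6):dx=+7,dy=-5->D; (5,7):dx=+6,dy=-4->D
  (5,8):dx=+2,dy=-9->D; (6,7):dx=-1,dy=+1->D; (6,8):dx=-5,dy=-4->C; (7,8):dx=-4,dy=-5->C
Step 2: C = 15, D = 13, total pairs = 28.
Step 3: tau = (C - D)/(n(n-1)/2) = (15 - 13)/28 = 0.071429.
Step 4: Exact two-sided p-value (enumerate n! = 40320 permutations of y under H0): p = 0.904861.
Step 5: alpha = 0.1. fail to reject H0.

tau_b = 0.0714 (C=15, D=13), p = 0.904861, fail to reject H0.


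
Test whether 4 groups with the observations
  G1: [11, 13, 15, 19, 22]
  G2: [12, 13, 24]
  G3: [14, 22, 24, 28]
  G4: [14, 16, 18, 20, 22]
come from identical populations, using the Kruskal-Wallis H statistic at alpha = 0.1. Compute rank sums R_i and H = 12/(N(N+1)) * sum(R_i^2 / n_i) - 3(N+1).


Step 1: Combine all N = 17 observations and assign midranks.
sorted (value, group, rank): (11,G1,1), (12,G2,2), (13,G1,3.5), (13,G2,3.5), (14,G3,5.5), (14,G4,5.5), (15,G1,7), (16,G4,8), (18,G4,9), (19,G1,10), (20,G4,11), (22,G1,13), (22,G3,13), (22,G4,13), (24,G2,15.5), (24,G3,15.5), (28,G3,17)
Step 2: Sum ranks within each group.
R_1 = 34.5 (n_1 = 5)
R_2 = 21 (n_2 = 3)
R_3 = 51 (n_3 = 4)
R_4 = 46.5 (n_4 = 5)
Step 3: H = 12/(N(N+1)) * sum(R_i^2/n_i) - 3(N+1)
     = 12/(17*18) * (34.5^2/5 + 21^2/3 + 51^2/4 + 46.5^2/5) - 3*18
     = 0.039216 * 1467.75 - 54
     = 3.558824.
Step 4: Ties present; correction factor C = 1 - 42/(17^3 - 17) = 0.991422. Corrected H = 3.558824 / 0.991422 = 3.589617.
Step 5: Under H0, H ~ chi^2(3); p-value = 0.309324.
Step 6: alpha = 0.1. fail to reject H0.

H = 3.5896, df = 3, p = 0.309324, fail to reject H0.


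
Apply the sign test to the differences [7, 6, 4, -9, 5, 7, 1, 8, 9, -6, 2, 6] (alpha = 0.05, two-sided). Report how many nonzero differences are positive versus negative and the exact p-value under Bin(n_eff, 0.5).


Step 1: Discard zero differences. Original n = 12; n_eff = number of nonzero differences = 12.
Nonzero differences (with sign): +7, +6, +4, -9, +5, +7, +1, +8, +9, -6, +2, +6
Step 2: Count signs: positive = 10, negative = 2.
Step 3: Under H0: P(positive) = 0.5, so the number of positives S ~ Bin(12, 0.5).
Step 4: Two-sided exact p-value = sum of Bin(12,0.5) probabilities at or below the observed probability = 0.038574.
Step 5: alpha = 0.05. reject H0.

n_eff = 12, pos = 10, neg = 2, p = 0.038574, reject H0.


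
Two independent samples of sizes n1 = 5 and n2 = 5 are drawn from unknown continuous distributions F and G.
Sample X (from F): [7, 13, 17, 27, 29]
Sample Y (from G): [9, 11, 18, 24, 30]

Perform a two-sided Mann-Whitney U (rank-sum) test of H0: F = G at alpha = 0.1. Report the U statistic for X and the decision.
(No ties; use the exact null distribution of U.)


Step 1: Combine and sort all 10 observations; assign midranks.
sorted (value, group): (7,X), (9,Y), (11,Y), (13,X), (17,X), (18,Y), (24,Y), (27,X), (29,X), (30,Y)
ranks: 7->1, 9->2, 11->3, 13->4, 17->5, 18->6, 24->7, 27->8, 29->9, 30->10
Step 2: Rank sum for X: R1 = 1 + 4 + 5 + 8 + 9 = 27.
Step 3: U_X = R1 - n1(n1+1)/2 = 27 - 5*6/2 = 27 - 15 = 12.
       U_Y = n1*n2 - U_X = 25 - 12 = 13.
Step 4: No ties, so the exact null distribution of U (based on enumerating the C(10,5) = 252 equally likely rank assignments) gives the two-sided p-value.
Step 5: p-value = 1.000000; compare to alpha = 0.1. fail to reject H0.

U_X = 12, p = 1.000000, fail to reject H0 at alpha = 0.1.


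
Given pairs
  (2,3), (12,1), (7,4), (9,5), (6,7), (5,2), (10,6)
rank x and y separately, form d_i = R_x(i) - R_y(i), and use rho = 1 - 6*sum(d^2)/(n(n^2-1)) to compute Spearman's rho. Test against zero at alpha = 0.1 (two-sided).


Step 1: Rank x and y separately (midranks; no ties here).
rank(x): 2->1, 12->7, 7->4, 9->5, 6->3, 5->2, 10->6
rank(y): 3->3, 1->1, 4->4, 5->5, 7->7, 2->2, 6->6
Step 2: d_i = R_x(i) - R_y(i); compute d_i^2.
  (1-3)^2=4, (7-1)^2=36, (4-4)^2=0, (5-5)^2=0, (3-7)^2=16, (2-2)^2=0, (6-6)^2=0
sum(d^2) = 56.
Step 3: rho = 1 - 6*56 / (7*(7^2 - 1)) = 1 - 336/336 = 0.000000.
Step 4: Under H0, t = rho * sqrt((n-2)/(1-rho^2)) = 0.0000 ~ t(5).
Step 5: Two-sided p-value from the t-distribution with 5 df = 1.000000.
Step 6: alpha = 0.1. fail to reject H0.

rho = 0.0000, p = 1.000000, fail to reject H0 at alpha = 0.1.


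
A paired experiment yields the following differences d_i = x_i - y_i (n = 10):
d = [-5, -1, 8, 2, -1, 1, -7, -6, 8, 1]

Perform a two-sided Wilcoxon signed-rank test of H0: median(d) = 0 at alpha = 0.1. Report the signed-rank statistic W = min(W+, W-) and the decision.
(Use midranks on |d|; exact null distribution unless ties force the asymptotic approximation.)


Step 1: Drop any zero differences (none here) and take |d_i|.
|d| = [5, 1, 8, 2, 1, 1, 7, 6, 8, 1]
Step 2: Midrank |d_i| (ties get averaged ranks).
ranks: |5|->6, |1|->2.5, |8|->9.5, |2|->5, |1|->2.5, |1|->2.5, |7|->8, |6|->7, |8|->9.5, |1|->2.5
Step 3: Attach original signs; sum ranks with positive sign and with negative sign.
W+ = 9.5 + 5 + 2.5 + 9.5 + 2.5 = 29
W- = 6 + 2.5 + 2.5 + 8 + 7 = 26
(Check: W+ + W- = 55 should equal n(n+1)/2 = 55.)
Step 4: Test statistic W = min(W+, W-) = 26.
Step 5: Ties in |d|, so use the tie-corrected normal approximation.
        E[W] = n(n+1)/4 = 10*11/4 = 27.5.
        Tie groups: |d|=1 (t=4), |d|=8 (t=2); sum(t^3 - t) = 66.
        Var[W] = n(n+1)(2n+1)/24 - sum(t^3-t)/48 = 2310/24 - 66/48 = 94.875.
        z = (W - E[W]) / sqrt(Var[W]) = (26 - 27.5) / 9.7404 = -0.1540.
        Two-sided p = 2*Phi(z) = 0.877611.
Step 6: alpha = 0.1. fail to reject H0.

W+ = 29, W- = 26, W = min = 26, p = 0.877611, fail to reject H0.


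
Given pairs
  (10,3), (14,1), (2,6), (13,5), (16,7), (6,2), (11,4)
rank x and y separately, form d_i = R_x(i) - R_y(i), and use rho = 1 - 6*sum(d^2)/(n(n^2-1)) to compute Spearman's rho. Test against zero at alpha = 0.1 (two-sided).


Step 1: Rank x and y separately (midranks; no ties here).
rank(x): 10->3, 14->6, 2->1, 13->5, 16->7, 6->2, 11->4
rank(y): 3->3, 1->1, 6->6, 5->5, 7->7, 2->2, 4->4
Step 2: d_i = R_x(i) - R_y(i); compute d_i^2.
  (3-3)^2=0, (6-1)^2=25, (1-6)^2=25, (5-5)^2=0, (7-7)^2=0, (2-2)^2=0, (4-4)^2=0
sum(d^2) = 50.
Step 3: rho = 1 - 6*50 / (7*(7^2 - 1)) = 1 - 300/336 = 0.107143.
Step 4: Under H0, t = rho * sqrt((n-2)/(1-rho^2)) = 0.2410 ~ t(5).
Step 5: Two-sided p-value from the t-distribution with 5 df = 0.819151.
Step 6: alpha = 0.1. fail to reject H0.

rho = 0.1071, p = 0.819151, fail to reject H0 at alpha = 0.1.


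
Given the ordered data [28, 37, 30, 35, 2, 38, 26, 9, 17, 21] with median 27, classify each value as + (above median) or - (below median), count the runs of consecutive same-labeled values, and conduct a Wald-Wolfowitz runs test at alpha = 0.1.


Step 1: Compute median = 27; label A = above, B = below.
Labels in order: AAAABABBBB  (n_A = 5, n_B = 5)
Step 2: Count runs R = 4.
Step 3: Under H0 (random ordering), E[R] = 2*n_A*n_B/(n_A+n_B) + 1 = 2*5*5/10 + 1 = 6.0000.
        Var[R] = 2*n_A*n_B*(2*n_A*n_B - n_A - n_B) / ((n_A+n_B)^2 * (n_A+n_B-1)) = 2000/900 = 2.2222.
        SD[R] = 1.4907.
Step 4: Continuity-corrected z = (R + 0.5 - E[R]) / SD[R] = (4 + 0.5 - 6.0000) / 1.4907 = -1.0062.
Step 5: Two-sided p-value via normal approximation = 2*(1 - Phi(|z|)) = 0.314305.
Step 6: alpha = 0.1. fail to reject H0.

R = 4, z = -1.0062, p = 0.314305, fail to reject H0.


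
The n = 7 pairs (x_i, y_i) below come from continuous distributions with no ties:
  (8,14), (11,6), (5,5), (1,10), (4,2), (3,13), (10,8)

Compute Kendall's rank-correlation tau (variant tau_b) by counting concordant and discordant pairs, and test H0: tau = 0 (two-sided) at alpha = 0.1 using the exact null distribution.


Step 1: Enumerate the 21 unordered pairs (i,j) with i<j and classify each by sign(x_j-x_i) * sign(y_j-y_i).
  (1,2):dx=+3,dy=-8->D; (1,3):dx=-3,dy=-9->C; (1,4):dx=-7,dy=-4->C; (1,5):dx=-4,dy=-12->C
  (1,6):dx=-5,dy=-1->C; (1,7):dx=+2,dy=-6->D; (2,3):dx=-6,dy=-1->C; (2,4):dx=-10,dy=+4->D
  (2,5):dx=-7,dy=-4->C; (2,6):dx=-8,dy=+7->D; (2,7):dx=-1,dy=+2->D; (3,4):dx=-4,dy=+5->D
  (3,5):dx=-1,dy=-3->C; (3,6):dx=-2,dy=+8->D; (3,7):dx=+5,dy=+3->C; (4,5):dx=+3,dy=-8->D
  (4,6):dx=+2,dy=+3->C; (4,7):dx=+9,dy=-2->D; (5,6):dx=-1,dy=+11->D; (5,7):dx=+6,dy=+6->C
  (6,7):dx=+7,dy=-5->D
Step 2: C = 10, D = 11, total pairs = 21.
Step 3: tau = (C - D)/(n(n-1)/2) = (10 - 11)/21 = -0.047619.
Step 4: Exact two-sided p-value (enumerate n! = 5040 permutations of y under H0): p = 1.000000.
Step 5: alpha = 0.1. fail to reject H0.

tau_b = -0.0476 (C=10, D=11), p = 1.000000, fail to reject H0.


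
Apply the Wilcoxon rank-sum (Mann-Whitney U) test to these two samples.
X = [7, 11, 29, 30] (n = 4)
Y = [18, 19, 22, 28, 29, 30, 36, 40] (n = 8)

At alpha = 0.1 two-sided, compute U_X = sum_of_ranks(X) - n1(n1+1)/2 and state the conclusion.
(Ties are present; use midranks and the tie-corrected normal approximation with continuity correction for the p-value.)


Step 1: Combine and sort all 12 observations; assign midranks.
sorted (value, group): (7,X), (11,X), (18,Y), (19,Y), (22,Y), (28,Y), (29,X), (29,Y), (30,X), (30,Y), (36,Y), (40,Y)
ranks: 7->1, 11->2, 18->3, 19->4, 22->5, 28->6, 29->7.5, 29->7.5, 30->9.5, 30->9.5, 36->11, 40->12
Step 2: Rank sum for X: R1 = 1 + 2 + 7.5 + 9.5 = 20.
Step 3: U_X = R1 - n1(n1+1)/2 = 20 - 4*5/2 = 20 - 10 = 10.
       U_Y = n1*n2 - U_X = 32 - 10 = 22.
Step 4: Ties are present, so use the tie-corrected normal approximation (with continuity correction) for the p-value.
Step 5: p-value = 0.348547; compare to alpha = 0.1. fail to reject H0.

U_X = 10, p = 0.348547, fail to reject H0 at alpha = 0.1.


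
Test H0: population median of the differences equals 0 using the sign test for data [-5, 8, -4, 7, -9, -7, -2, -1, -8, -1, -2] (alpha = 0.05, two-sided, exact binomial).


Step 1: Discard zero differences. Original n = 11; n_eff = number of nonzero differences = 11.
Nonzero differences (with sign): -5, +8, -4, +7, -9, -7, -2, -1, -8, -1, -2
Step 2: Count signs: positive = 2, negative = 9.
Step 3: Under H0: P(positive) = 0.5, so the number of positives S ~ Bin(11, 0.5).
Step 4: Two-sided exact p-value = sum of Bin(11,0.5) probabilities at or below the observed probability = 0.065430.
Step 5: alpha = 0.05. fail to reject H0.

n_eff = 11, pos = 2, neg = 9, p = 0.065430, fail to reject H0.


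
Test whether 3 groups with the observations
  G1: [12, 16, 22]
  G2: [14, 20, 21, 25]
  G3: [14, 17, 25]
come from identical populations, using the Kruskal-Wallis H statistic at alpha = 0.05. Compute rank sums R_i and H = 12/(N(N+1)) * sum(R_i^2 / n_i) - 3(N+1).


Step 1: Combine all N = 10 observations and assign midranks.
sorted (value, group, rank): (12,G1,1), (14,G2,2.5), (14,G3,2.5), (16,G1,4), (17,G3,5), (20,G2,6), (21,G2,7), (22,G1,8), (25,G2,9.5), (25,G3,9.5)
Step 2: Sum ranks within each group.
R_1 = 13 (n_1 = 3)
R_2 = 25 (n_2 = 4)
R_3 = 17 (n_3 = 3)
Step 3: H = 12/(N(N+1)) * sum(R_i^2/n_i) - 3(N+1)
     = 12/(10*11) * (13^2/3 + 25^2/4 + 17^2/3) - 3*11
     = 0.109091 * 308.917 - 33
     = 0.700000.
Step 4: Ties present; correction factor C = 1 - 12/(10^3 - 10) = 0.987879. Corrected H = 0.700000 / 0.987879 = 0.708589.
Step 5: Under H0, H ~ chi^2(2); p-value = 0.701668.
Step 6: alpha = 0.05. fail to reject H0.

H = 0.7086, df = 2, p = 0.701668, fail to reject H0.


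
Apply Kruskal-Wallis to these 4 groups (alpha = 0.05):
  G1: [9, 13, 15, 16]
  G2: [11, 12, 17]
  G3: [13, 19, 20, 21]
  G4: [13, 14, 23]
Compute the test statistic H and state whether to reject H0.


Step 1: Combine all N = 14 observations and assign midranks.
sorted (value, group, rank): (9,G1,1), (11,G2,2), (12,G2,3), (13,G1,5), (13,G3,5), (13,G4,5), (14,G4,7), (15,G1,8), (16,G1,9), (17,G2,10), (19,G3,11), (20,G3,12), (21,G3,13), (23,G4,14)
Step 2: Sum ranks within each group.
R_1 = 23 (n_1 = 4)
R_2 = 15 (n_2 = 3)
R_3 = 41 (n_3 = 4)
R_4 = 26 (n_4 = 3)
Step 3: H = 12/(N(N+1)) * sum(R_i^2/n_i) - 3(N+1)
     = 12/(14*15) * (23^2/4 + 15^2/3 + 41^2/4 + 26^2/3) - 3*15
     = 0.057143 * 852.833 - 45
     = 3.733333.
Step 4: Ties present; correction factor C = 1 - 24/(14^3 - 14) = 0.991209. Corrected H = 3.733333 / 0.991209 = 3.766445.
Step 5: Under H0, H ~ chi^2(3); p-value = 0.287813.
Step 6: alpha = 0.05. fail to reject H0.

H = 3.7664, df = 3, p = 0.287813, fail to reject H0.


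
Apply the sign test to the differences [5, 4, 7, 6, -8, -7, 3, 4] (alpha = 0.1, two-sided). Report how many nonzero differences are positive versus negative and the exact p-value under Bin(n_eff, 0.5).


Step 1: Discard zero differences. Original n = 8; n_eff = number of nonzero differences = 8.
Nonzero differences (with sign): +5, +4, +7, +6, -8, -7, +3, +4
Step 2: Count signs: positive = 6, negative = 2.
Step 3: Under H0: P(positive) = 0.5, so the number of positives S ~ Bin(8, 0.5).
Step 4: Two-sided exact p-value = sum of Bin(8,0.5) probabilities at or below the observed probability = 0.289062.
Step 5: alpha = 0.1. fail to reject H0.

n_eff = 8, pos = 6, neg = 2, p = 0.289062, fail to reject H0.


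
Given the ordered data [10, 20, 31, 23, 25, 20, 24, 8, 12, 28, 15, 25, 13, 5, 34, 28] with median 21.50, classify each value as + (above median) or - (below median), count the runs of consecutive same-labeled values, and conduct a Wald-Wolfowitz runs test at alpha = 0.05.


Step 1: Compute median = 21.50; label A = above, B = below.
Labels in order: BBAAABABBABABBAA  (n_A = 8, n_B = 8)
Step 2: Count runs R = 10.
Step 3: Under H0 (random ordering), E[R] = 2*n_A*n_B/(n_A+n_B) + 1 = 2*8*8/16 + 1 = 9.0000.
        Var[R] = 2*n_A*n_B*(2*n_A*n_B - n_A - n_B) / ((n_A+n_B)^2 * (n_A+n_B-1)) = 14336/3840 = 3.7333.
        SD[R] = 1.9322.
Step 4: Continuity-corrected z = (R - 0.5 - E[R]) / SD[R] = (10 - 0.5 - 9.0000) / 1.9322 = 0.2588.
Step 5: Two-sided p-value via normal approximation = 2*(1 - Phi(|z|)) = 0.795809.
Step 6: alpha = 0.05. fail to reject H0.

R = 10, z = 0.2588, p = 0.795809, fail to reject H0.


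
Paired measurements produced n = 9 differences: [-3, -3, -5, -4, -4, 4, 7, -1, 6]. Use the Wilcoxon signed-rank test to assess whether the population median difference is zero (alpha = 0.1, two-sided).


Step 1: Drop any zero differences (none here) and take |d_i|.
|d| = [3, 3, 5, 4, 4, 4, 7, 1, 6]
Step 2: Midrank |d_i| (ties get averaged ranks).
ranks: |3|->2.5, |3|->2.5, |5|->7, |4|->5, |4|->5, |4|->5, |7|->9, |1|->1, |6|->8
Step 3: Attach original signs; sum ranks with positive sign and with negative sign.
W+ = 5 + 9 + 8 = 22
W- = 2.5 + 2.5 + 7 + 5 + 5 + 1 = 23
(Check: W+ + W- = 45 should equal n(n+1)/2 = 45.)
Step 4: Test statistic W = min(W+, W-) = 22.
Step 5: Ties in |d|, so use the tie-corrected normal approximation.
        E[W] = n(n+1)/4 = 9*10/4 = 22.5.
        Tie groups: |d|=3 (t=2), |d|=4 (t=3); sum(t^3 - t) = 30.
        Var[W] = n(n+1)(2n+1)/24 - sum(t^3-t)/48 = 1710/24 - 30/48 = 70.625.
        z = (W - E[W]) / sqrt(Var[W]) = (22 - 22.5) / 8.4039 = -0.0595.
        Two-sided p = 2*Phi(z) = 0.952557.
Step 6: alpha = 0.1. fail to reject H0.

W+ = 22, W- = 23, W = min = 22, p = 0.952557, fail to reject H0.


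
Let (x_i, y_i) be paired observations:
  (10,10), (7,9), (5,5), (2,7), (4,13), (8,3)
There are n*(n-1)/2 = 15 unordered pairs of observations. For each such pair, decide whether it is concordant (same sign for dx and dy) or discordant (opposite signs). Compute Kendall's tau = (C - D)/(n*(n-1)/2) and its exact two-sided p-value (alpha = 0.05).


Step 1: Enumerate the 15 unordered pairs (i,j) with i<j and classify each by sign(x_j-x_i) * sign(y_j-y_i).
  (1,2):dx=-3,dy=-1->C; (1,3):dx=-5,dy=-5->C; (1,4):dx=-8,dy=-3->C; (1,5):dx=-6,dy=+3->D
  (1,6):dx=-2,dy=-7->C; (2,3):dx=-2,dy=-4->C; (2,4):dx=-5,dy=-2->C; (2,5):dx=-3,dy=+4->D
  (2,6):dx=+1,dy=-6->D; (3,4):dx=-3,dy=+2->D; (3,5):dx=-1,dy=+8->D; (3,6):dx=+3,dy=-2->D
  (4,5):dx=+2,dy=+6->C; (4,6):dx=+6,dy=-4->D; (5,6):dx=+4,dy=-10->D
Step 2: C = 7, D = 8, total pairs = 15.
Step 3: tau = (C - D)/(n(n-1)/2) = (7 - 8)/15 = -0.066667.
Step 4: Exact two-sided p-value (enumerate n! = 720 permutations of y under H0): p = 1.000000.
Step 5: alpha = 0.05. fail to reject H0.

tau_b = -0.0667 (C=7, D=8), p = 1.000000, fail to reject H0.


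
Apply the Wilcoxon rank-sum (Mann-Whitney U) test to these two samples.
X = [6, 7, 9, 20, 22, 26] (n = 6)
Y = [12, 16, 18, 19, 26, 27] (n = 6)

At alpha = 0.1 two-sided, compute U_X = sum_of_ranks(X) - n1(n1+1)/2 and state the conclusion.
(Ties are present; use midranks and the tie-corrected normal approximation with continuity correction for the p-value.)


Step 1: Combine and sort all 12 observations; assign midranks.
sorted (value, group): (6,X), (7,X), (9,X), (12,Y), (16,Y), (18,Y), (19,Y), (20,X), (22,X), (26,X), (26,Y), (27,Y)
ranks: 6->1, 7->2, 9->3, 12->4, 16->5, 18->6, 19->7, 20->8, 22->9, 26->10.5, 26->10.5, 27->12
Step 2: Rank sum for X: R1 = 1 + 2 + 3 + 8 + 9 + 10.5 = 33.5.
Step 3: U_X = R1 - n1(n1+1)/2 = 33.5 - 6*7/2 = 33.5 - 21 = 12.5.
       U_Y = n1*n2 - U_X = 36 - 12.5 = 23.5.
Step 4: Ties are present, so use the tie-corrected normal approximation (with continuity correction) for the p-value.
Step 5: p-value = 0.422527; compare to alpha = 0.1. fail to reject H0.

U_X = 12.5, p = 0.422527, fail to reject H0 at alpha = 0.1.


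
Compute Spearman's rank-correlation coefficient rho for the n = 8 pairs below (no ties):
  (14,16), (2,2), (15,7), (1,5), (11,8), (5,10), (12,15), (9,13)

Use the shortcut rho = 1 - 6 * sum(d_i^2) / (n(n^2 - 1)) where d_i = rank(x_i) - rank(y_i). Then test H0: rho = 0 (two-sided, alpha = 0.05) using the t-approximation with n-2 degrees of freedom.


Step 1: Rank x and y separately (midranks; no ties here).
rank(x): 14->7, 2->2, 15->8, 1->1, 11->5, 5->3, 12->6, 9->4
rank(y): 16->8, 2->1, 7->3, 5->2, 8->4, 10->5, 15->7, 13->6
Step 2: d_i = R_x(i) - R_y(i); compute d_i^2.
  (7-8)^2=1, (2-1)^2=1, (8-3)^2=25, (1-2)^2=1, (5-4)^2=1, (3-5)^2=4, (6-7)^2=1, (4-6)^2=4
sum(d^2) = 38.
Step 3: rho = 1 - 6*38 / (8*(8^2 - 1)) = 1 - 228/504 = 0.547619.
Step 4: Under H0, t = rho * sqrt((n-2)/(1-rho^2)) = 1.6031 ~ t(6).
Step 5: Two-sided p-value from the t-distribution with 6 df = 0.160026.
Step 6: alpha = 0.05. fail to reject H0.

rho = 0.5476, p = 0.160026, fail to reject H0 at alpha = 0.05.


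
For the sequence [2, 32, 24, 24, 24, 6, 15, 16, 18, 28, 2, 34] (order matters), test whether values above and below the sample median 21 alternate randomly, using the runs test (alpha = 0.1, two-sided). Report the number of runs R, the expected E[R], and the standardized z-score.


Step 1: Compute median = 21; label A = above, B = below.
Labels in order: BAAAABBBBABA  (n_A = 6, n_B = 6)
Step 2: Count runs R = 6.
Step 3: Under H0 (random ordering), E[R] = 2*n_A*n_B/(n_A+n_B) + 1 = 2*6*6/12 + 1 = 7.0000.
        Var[R] = 2*n_A*n_B*(2*n_A*n_B - n_A - n_B) / ((n_A+n_B)^2 * (n_A+n_B-1)) = 4320/1584 = 2.7273.
        SD[R] = 1.6514.
Step 4: Continuity-corrected z = (R + 0.5 - E[R]) / SD[R] = (6 + 0.5 - 7.0000) / 1.6514 = -0.3028.
Step 5: Two-sided p-value via normal approximation = 2*(1 - Phi(|z|)) = 0.762069.
Step 6: alpha = 0.1. fail to reject H0.

R = 6, z = -0.3028, p = 0.762069, fail to reject H0.


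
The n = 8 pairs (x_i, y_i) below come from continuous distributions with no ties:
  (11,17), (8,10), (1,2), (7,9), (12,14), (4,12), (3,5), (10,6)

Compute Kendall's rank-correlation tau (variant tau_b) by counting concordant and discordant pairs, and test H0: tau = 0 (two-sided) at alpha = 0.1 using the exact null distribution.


Step 1: Enumerate the 28 unordered pairs (i,j) with i<j and classify each by sign(x_j-x_i) * sign(y_j-y_i).
  (1,2):dx=-3,dy=-7->C; (1,3):dx=-10,dy=-15->C; (1,4):dx=-4,dy=-8->C; (1,5):dx=+1,dy=-3->D
  (1,6):dx=-7,dy=-5->C; (1,7):dx=-8,dy=-12->C; (1,8):dx=-1,dy=-11->C; (2,3):dx=-7,dy=-8->C
  (2,4):dx=-1,dy=-1->C; (2,5):dx=+4,dy=+4->C; (2,6):dx=-4,dy=+2->D; (2,7):dx=-5,dy=-5->C
  (2,8):dx=+2,dy=-4->D; (3,4):dx=+6,dy=+7->C; (3,5):dx=+11,dy=+12->C; (3,6):dx=+3,dy=+10->C
  (3,7):dx=+2,dy=+3->C; (3,8):dx=+9,dy=+4->C; (4,5):dx=+5,dy=+5->C; (4,6):dx=-3,dy=+3->D
  (4,7):dx=-4,dy=-4->C; (4,8):dx=+3,dy=-3->D; (5,6):dx=-8,dy=-2->C; (5,7):dx=-9,dy=-9->C
  (5,8):dx=-2,dy=-8->C; (6,7):dx=-1,dy=-7->C; (6,8):dx=+6,dy=-6->D; (7,8):dx=+7,dy=+1->C
Step 2: C = 22, D = 6, total pairs = 28.
Step 3: tau = (C - D)/(n(n-1)/2) = (22 - 6)/28 = 0.571429.
Step 4: Exact two-sided p-value (enumerate n! = 40320 permutations of y under H0): p = 0.061012.
Step 5: alpha = 0.1. reject H0.

tau_b = 0.5714 (C=22, D=6), p = 0.061012, reject H0.


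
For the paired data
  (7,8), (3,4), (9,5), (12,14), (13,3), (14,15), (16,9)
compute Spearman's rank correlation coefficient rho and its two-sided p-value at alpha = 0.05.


Step 1: Rank x and y separately (midranks; no ties here).
rank(x): 7->2, 3->1, 9->3, 12->4, 13->5, 14->6, 16->7
rank(y): 8->4, 4->2, 5->3, 14->6, 3->1, 15->7, 9->5
Step 2: d_i = R_x(i) - R_y(i); compute d_i^2.
  (2-4)^2=4, (1-2)^2=1, (3-3)^2=0, (4-6)^2=4, (5-1)^2=16, (6-7)^2=1, (7-5)^2=4
sum(d^2) = 30.
Step 3: rho = 1 - 6*30 / (7*(7^2 - 1)) = 1 - 180/336 = 0.464286.
Step 4: Under H0, t = rho * sqrt((n-2)/(1-rho^2)) = 1.1722 ~ t(5).
Step 5: Two-sided p-value from the t-distribution with 5 df = 0.293934.
Step 6: alpha = 0.05. fail to reject H0.

rho = 0.4643, p = 0.293934, fail to reject H0 at alpha = 0.05.


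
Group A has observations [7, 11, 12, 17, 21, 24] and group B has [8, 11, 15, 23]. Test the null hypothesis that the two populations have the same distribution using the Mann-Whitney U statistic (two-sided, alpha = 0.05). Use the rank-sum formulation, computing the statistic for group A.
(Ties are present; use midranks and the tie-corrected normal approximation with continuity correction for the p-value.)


Step 1: Combine and sort all 10 observations; assign midranks.
sorted (value, group): (7,X), (8,Y), (11,X), (11,Y), (12,X), (15,Y), (17,X), (21,X), (23,Y), (24,X)
ranks: 7->1, 8->2, 11->3.5, 11->3.5, 12->5, 15->6, 17->7, 21->8, 23->9, 24->10
Step 2: Rank sum for X: R1 = 1 + 3.5 + 5 + 7 + 8 + 10 = 34.5.
Step 3: U_X = R1 - n1(n1+1)/2 = 34.5 - 6*7/2 = 34.5 - 21 = 13.5.
       U_Y = n1*n2 - U_X = 24 - 13.5 = 10.5.
Step 4: Ties are present, so use the tie-corrected normal approximation (with continuity correction) for the p-value.
Step 5: p-value = 0.830664; compare to alpha = 0.05. fail to reject H0.

U_X = 13.5, p = 0.830664, fail to reject H0 at alpha = 0.05.


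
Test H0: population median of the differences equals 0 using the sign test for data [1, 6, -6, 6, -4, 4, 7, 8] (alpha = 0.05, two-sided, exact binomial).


Step 1: Discard zero differences. Original n = 8; n_eff = number of nonzero differences = 8.
Nonzero differences (with sign): +1, +6, -6, +6, -4, +4, +7, +8
Step 2: Count signs: positive = 6, negative = 2.
Step 3: Under H0: P(positive) = 0.5, so the number of positives S ~ Bin(8, 0.5).
Step 4: Two-sided exact p-value = sum of Bin(8,0.5) probabilities at or below the observed probability = 0.289062.
Step 5: alpha = 0.05. fail to reject H0.

n_eff = 8, pos = 6, neg = 2, p = 0.289062, fail to reject H0.


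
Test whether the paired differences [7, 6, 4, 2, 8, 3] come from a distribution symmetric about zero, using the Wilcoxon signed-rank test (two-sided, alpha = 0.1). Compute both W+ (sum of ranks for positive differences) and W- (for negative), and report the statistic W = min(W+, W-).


Step 1: Drop any zero differences (none here) and take |d_i|.
|d| = [7, 6, 4, 2, 8, 3]
Step 2: Midrank |d_i| (ties get averaged ranks).
ranks: |7|->5, |6|->4, |4|->3, |2|->1, |8|->6, |3|->2
Step 3: Attach original signs; sum ranks with positive sign and with negative sign.
W+ = 5 + 4 + 3 + 1 + 6 + 2 = 21
W- = 0 = 0
(Check: W+ + W- = 21 should equal n(n+1)/2 = 21.)
Step 4: Test statistic W = min(W+, W-) = 0.
Step 5: No ties, so the exact null distribution over the 2^6 = 64 sign assignments gives the two-sided p-value = 0.031250.
Step 6: alpha = 0.1. reject H0.

W+ = 21, W- = 0, W = min = 0, p = 0.031250, reject H0.


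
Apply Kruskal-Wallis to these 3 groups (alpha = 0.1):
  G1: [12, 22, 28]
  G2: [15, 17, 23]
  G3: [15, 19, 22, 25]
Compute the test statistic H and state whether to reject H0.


Step 1: Combine all N = 10 observations and assign midranks.
sorted (value, group, rank): (12,G1,1), (15,G2,2.5), (15,G3,2.5), (17,G2,4), (19,G3,5), (22,G1,6.5), (22,G3,6.5), (23,G2,8), (25,G3,9), (28,G1,10)
Step 2: Sum ranks within each group.
R_1 = 17.5 (n_1 = 3)
R_2 = 14.5 (n_2 = 3)
R_3 = 23 (n_3 = 4)
Step 3: H = 12/(N(N+1)) * sum(R_i^2/n_i) - 3(N+1)
     = 12/(10*11) * (17.5^2/3 + 14.5^2/3 + 23^2/4) - 3*11
     = 0.109091 * 304.417 - 33
     = 0.209091.
Step 4: Ties present; correction factor C = 1 - 12/(10^3 - 10) = 0.987879. Corrected H = 0.209091 / 0.987879 = 0.211656.
Step 5: Under H0, H ~ chi^2(2); p-value = 0.899579.
Step 6: alpha = 0.1. fail to reject H0.

H = 0.2117, df = 2, p = 0.899579, fail to reject H0.


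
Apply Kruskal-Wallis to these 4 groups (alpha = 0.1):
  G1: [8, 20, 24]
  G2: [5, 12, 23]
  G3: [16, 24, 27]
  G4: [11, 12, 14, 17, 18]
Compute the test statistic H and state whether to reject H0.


Step 1: Combine all N = 14 observations and assign midranks.
sorted (value, group, rank): (5,G2,1), (8,G1,2), (11,G4,3), (12,G2,4.5), (12,G4,4.5), (14,G4,6), (16,G3,7), (17,G4,8), (18,G4,9), (20,G1,10), (23,G2,11), (24,G1,12.5), (24,G3,12.5), (27,G3,14)
Step 2: Sum ranks within each group.
R_1 = 24.5 (n_1 = 3)
R_2 = 16.5 (n_2 = 3)
R_3 = 33.5 (n_3 = 3)
R_4 = 30.5 (n_4 = 5)
Step 3: H = 12/(N(N+1)) * sum(R_i^2/n_i) - 3(N+1)
     = 12/(14*15) * (24.5^2/3 + 16.5^2/3 + 33.5^2/3 + 30.5^2/5) - 3*15
     = 0.057143 * 850.967 - 45
     = 3.626667.
Step 4: Ties present; correction factor C = 1 - 12/(14^3 - 14) = 0.995604. Corrected H = 3.626667 / 0.995604 = 3.642678.
Step 5: Under H0, H ~ chi^2(3); p-value = 0.302723.
Step 6: alpha = 0.1. fail to reject H0.

H = 3.6427, df = 3, p = 0.302723, fail to reject H0.


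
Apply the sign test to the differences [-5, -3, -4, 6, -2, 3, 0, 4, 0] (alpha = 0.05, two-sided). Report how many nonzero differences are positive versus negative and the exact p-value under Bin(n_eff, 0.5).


Step 1: Discard zero differences. Original n = 9; n_eff = number of nonzero differences = 7.
Nonzero differences (with sign): -5, -3, -4, +6, -2, +3, +4
Step 2: Count signs: positive = 3, negative = 4.
Step 3: Under H0: P(positive) = 0.5, so the number of positives S ~ Bin(7, 0.5).
Step 4: Two-sided exact p-value = sum of Bin(7,0.5) probabilities at or below the observed probability = 1.000000.
Step 5: alpha = 0.05. fail to reject H0.

n_eff = 7, pos = 3, neg = 4, p = 1.000000, fail to reject H0.


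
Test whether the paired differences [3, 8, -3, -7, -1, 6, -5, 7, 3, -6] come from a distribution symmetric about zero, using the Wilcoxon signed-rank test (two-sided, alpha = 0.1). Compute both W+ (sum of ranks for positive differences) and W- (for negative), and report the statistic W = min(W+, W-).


Step 1: Drop any zero differences (none here) and take |d_i|.
|d| = [3, 8, 3, 7, 1, 6, 5, 7, 3, 6]
Step 2: Midrank |d_i| (ties get averaged ranks).
ranks: |3|->3, |8|->10, |3|->3, |7|->8.5, |1|->1, |6|->6.5, |5|->5, |7|->8.5, |3|->3, |6|->6.5
Step 3: Attach original signs; sum ranks with positive sign and with negative sign.
W+ = 3 + 10 + 6.5 + 8.5 + 3 = 31
W- = 3 + 8.5 + 1 + 5 + 6.5 = 24
(Check: W+ + W- = 55 should equal n(n+1)/2 = 55.)
Step 4: Test statistic W = min(W+, W-) = 24.
Step 5: Ties in |d|, so use the tie-corrected normal approximation.
        E[W] = n(n+1)/4 = 10*11/4 = 27.5.
        Tie groups: |d|=3 (t=3), |d|=6 (t=2), |d|=7 (t=2); sum(t^3 - t) = 36.
        Var[W] = n(n+1)(2n+1)/24 - sum(t^3-t)/48 = 2310/24 - 36/48 = 95.5.
        z = (W - E[W]) / sqrt(Var[W]) = (24 - 27.5) / 9.7724 = -0.3582.
        Two-sided p = 2*Phi(z) = 0.720230.
Step 6: alpha = 0.1. fail to reject H0.

W+ = 31, W- = 24, W = min = 24, p = 0.720230, fail to reject H0.


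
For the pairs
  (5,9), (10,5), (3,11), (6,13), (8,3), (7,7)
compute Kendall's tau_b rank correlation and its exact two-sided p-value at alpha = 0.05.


Step 1: Enumerate the 15 unordered pairs (i,j) with i<j and classify each by sign(x_j-x_i) * sign(y_j-y_i).
  (1,2):dx=+5,dy=-4->D; (1,3):dx=-2,dy=+2->D; (1,4):dx=+1,dy=+4->C; (1,5):dx=+3,dy=-6->D
  (1,6):dx=+2,dy=-2->D; (2,3):dx=-7,dy=+6->D; (2,4):dx=-4,dy=+8->D; (2,5):dx=-2,dy=-2->C
  (2,6):dx=-3,dy=+2->D; (3,4):dx=+3,dy=+2->C; (3,5):dx=+5,dy=-8->D; (3,6):dx=+4,dy=-4->D
  (4,5):dx=+2,dy=-10->D; (4,6):dx=+1,dy=-6->D; (5,6):dx=-1,dy=+4->D
Step 2: C = 3, D = 12, total pairs = 15.
Step 3: tau = (C - D)/(n(n-1)/2) = (3 - 12)/15 = -0.600000.
Step 4: Exact two-sided p-value (enumerate n! = 720 permutations of y under H0): p = 0.136111.
Step 5: alpha = 0.05. fail to reject H0.

tau_b = -0.6000 (C=3, D=12), p = 0.136111, fail to reject H0.


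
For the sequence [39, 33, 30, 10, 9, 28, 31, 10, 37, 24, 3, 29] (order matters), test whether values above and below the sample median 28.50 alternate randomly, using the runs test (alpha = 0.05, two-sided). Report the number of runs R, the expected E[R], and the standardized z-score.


Step 1: Compute median = 28.50; label A = above, B = below.
Labels in order: AAABBBABABBA  (n_A = 6, n_B = 6)
Step 2: Count runs R = 7.
Step 3: Under H0 (random ordering), E[R] = 2*n_A*n_B/(n_A+n_B) + 1 = 2*6*6/12 + 1 = 7.0000.
        Var[R] = 2*n_A*n_B*(2*n_A*n_B - n_A - n_B) / ((n_A+n_B)^2 * (n_A+n_B-1)) = 4320/1584 = 2.7273.
        SD[R] = 1.6514.
Step 4: R = E[R], so z = 0 with no continuity correction.
Step 5: Two-sided p-value via normal approximation = 2*(1 - Phi(|z|)) = 1.000000.
Step 6: alpha = 0.05. fail to reject H0.

R = 7, z = 0.0000, p = 1.000000, fail to reject H0.
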